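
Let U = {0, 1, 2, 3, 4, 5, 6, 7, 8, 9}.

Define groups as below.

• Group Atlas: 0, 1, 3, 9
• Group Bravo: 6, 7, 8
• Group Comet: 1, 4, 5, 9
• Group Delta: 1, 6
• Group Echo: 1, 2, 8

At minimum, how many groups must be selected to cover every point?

Atlas, Bravo, Comet, and Echo cover everything between them: the union {0, 1, 2, 3, 4, 5, 6, 7, 8, 9} is all of U.
Only Echo contains 2, so Echo is forced; the remaining 7 points need at least 3 more groups (each remaining group adds at most 3) — so at least 4 groups are needed, and 4 is optimal.

4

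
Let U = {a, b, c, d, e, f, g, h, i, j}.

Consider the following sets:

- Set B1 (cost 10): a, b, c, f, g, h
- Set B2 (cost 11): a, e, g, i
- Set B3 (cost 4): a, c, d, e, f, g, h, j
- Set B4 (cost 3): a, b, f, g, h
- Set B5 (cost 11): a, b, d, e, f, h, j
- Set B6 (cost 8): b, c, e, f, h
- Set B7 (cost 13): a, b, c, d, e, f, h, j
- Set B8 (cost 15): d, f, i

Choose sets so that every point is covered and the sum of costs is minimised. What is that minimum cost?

18

B2, B3, B4 together cover every point (B2 ∪ B3 ∪ B4 = {a, b, c, d, e, f, g, h, i, j}); total cost 11 + 4 + 3 = 18.
No covering selection has total cost below 18.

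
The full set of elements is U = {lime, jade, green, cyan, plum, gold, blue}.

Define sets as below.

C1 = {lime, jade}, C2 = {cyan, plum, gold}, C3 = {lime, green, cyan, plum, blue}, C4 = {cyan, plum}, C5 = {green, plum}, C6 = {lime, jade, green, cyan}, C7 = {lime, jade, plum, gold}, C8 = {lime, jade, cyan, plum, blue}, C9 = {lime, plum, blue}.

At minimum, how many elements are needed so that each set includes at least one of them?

Take H = {jade, plum}. Each listed set contains at least one of these, so H is a hitting set of size 2.
The sets C1, C4 are pairwise disjoint, so any hitting set needs a separate element for each — at least 2. Hence 2 is optimal.

2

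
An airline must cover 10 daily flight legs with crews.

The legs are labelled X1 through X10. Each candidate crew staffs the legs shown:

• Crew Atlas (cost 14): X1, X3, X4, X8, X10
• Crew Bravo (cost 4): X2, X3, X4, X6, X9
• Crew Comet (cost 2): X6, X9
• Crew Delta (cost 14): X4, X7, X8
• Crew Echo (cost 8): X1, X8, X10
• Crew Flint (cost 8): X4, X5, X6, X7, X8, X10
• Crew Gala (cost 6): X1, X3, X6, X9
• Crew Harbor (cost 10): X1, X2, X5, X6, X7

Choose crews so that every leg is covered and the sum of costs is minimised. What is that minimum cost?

Bravo, Flint, Gala together cover every leg (Bravo ∪ Flint ∪ Gala = {X1, X2, X3, X4, X5, X6, X7, X8, X9, X10}); total cost 4 + 8 + 6 = 18.
No covering selection has total cost below 18.

18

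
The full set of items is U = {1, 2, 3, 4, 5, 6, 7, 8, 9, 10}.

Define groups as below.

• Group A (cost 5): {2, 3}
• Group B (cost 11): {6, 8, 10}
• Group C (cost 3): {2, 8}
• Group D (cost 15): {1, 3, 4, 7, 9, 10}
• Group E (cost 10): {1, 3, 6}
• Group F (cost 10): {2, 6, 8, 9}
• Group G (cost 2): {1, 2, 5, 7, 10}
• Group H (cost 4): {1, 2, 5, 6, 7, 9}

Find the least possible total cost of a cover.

22

C, D, H together cover every item (C ∪ D ∪ H = {1, 2, 3, 4, 5, 6, 7, 8, 9, 10}); total cost 3 + 15 + 4 = 22.
The greedy pick G, H, C, A, D costs 29; no covering selection beats 22.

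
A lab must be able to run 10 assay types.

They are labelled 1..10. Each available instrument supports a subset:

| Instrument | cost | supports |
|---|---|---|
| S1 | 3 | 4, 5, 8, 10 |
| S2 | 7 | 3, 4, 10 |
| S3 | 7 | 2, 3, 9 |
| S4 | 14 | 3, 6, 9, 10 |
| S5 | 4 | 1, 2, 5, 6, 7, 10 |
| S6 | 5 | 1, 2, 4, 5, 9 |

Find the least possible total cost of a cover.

S1, S3, S5 together cover every assay (S1 ∪ S3 ∪ S5 = {1, 2, 3, 4, 5, 6, 7, 8, 9, 10}); total cost 3 + 7 + 4 = 14.
No covering selection has total cost below 14.

14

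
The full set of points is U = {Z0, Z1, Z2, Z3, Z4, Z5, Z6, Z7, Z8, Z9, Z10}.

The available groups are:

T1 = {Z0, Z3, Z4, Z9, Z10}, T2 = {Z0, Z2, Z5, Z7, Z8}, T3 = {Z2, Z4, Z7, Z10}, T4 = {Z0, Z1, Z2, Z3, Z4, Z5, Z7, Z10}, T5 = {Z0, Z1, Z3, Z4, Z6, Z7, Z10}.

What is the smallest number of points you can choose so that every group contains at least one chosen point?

H = {Z4, Z5} meets every group (each contains at least one member of H), and |H| = 2.
No single point lies in every group, so at least 2 are needed and 2 is optimal.

2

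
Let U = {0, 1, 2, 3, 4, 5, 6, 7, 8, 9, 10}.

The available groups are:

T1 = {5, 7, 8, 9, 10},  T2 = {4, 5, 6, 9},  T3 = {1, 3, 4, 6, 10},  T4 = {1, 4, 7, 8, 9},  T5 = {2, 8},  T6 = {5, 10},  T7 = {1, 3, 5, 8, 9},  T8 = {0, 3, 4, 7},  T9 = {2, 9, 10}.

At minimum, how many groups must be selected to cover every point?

Take {T1, T3, T5, T8}. Their union is {0, 1, 2, 3, 4, 5, 6, 7, 8, 9, 10}, which is all 11 points.
No 3 of the 9 groups cover everything (all 84 combinations miss at least one point), so 4 is optimal.

4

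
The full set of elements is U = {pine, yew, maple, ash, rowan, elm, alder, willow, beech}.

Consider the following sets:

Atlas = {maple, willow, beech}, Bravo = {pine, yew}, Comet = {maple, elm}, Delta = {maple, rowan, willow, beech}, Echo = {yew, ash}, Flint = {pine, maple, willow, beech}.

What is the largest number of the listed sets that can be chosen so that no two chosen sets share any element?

Atlas, Bravo are pairwise disjoint (Atlas={maple,willow,beech}; Bravo={pine,yew}).
Every remaining set overlaps one of these, and no 3 of the listed sets are pairwise disjoint, so 2 is the maximum.

2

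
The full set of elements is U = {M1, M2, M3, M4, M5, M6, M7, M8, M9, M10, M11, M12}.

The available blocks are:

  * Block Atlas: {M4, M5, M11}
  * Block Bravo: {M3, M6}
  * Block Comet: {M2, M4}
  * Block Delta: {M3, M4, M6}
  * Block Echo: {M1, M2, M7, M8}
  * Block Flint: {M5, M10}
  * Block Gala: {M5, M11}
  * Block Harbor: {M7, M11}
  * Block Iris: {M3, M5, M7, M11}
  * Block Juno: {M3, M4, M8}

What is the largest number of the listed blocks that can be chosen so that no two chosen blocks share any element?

4

Bravo, Comet, Flint, Harbor are pairwise disjoint (Bravo={M3,M6}; Comet={M2,M4}; Flint={M5,M10}; Harbor={M7,M11}).
Every remaining block overlaps one of these, and no 5 of the listed blocks are pairwise disjoint, so 4 is the maximum.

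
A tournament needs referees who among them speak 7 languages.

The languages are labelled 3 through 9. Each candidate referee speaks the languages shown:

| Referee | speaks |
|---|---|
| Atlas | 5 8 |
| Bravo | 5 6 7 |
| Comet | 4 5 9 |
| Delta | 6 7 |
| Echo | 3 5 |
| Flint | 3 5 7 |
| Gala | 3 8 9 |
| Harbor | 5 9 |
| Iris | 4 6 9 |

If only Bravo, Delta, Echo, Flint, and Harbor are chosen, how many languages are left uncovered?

2

Union of Bravo, Delta, Echo, Flint, Harbor = {3, 5, 6, 7, 9}.
Not covered: 4, 8 — 2 languages.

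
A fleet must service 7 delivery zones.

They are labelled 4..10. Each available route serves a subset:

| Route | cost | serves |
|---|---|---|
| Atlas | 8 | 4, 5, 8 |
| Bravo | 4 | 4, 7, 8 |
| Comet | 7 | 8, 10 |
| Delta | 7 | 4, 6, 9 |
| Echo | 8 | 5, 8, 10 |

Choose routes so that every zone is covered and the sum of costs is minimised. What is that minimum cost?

19

Bravo, Delta, Echo together cover every zone (Bravo ∪ Delta ∪ Echo = {4, 5, 6, 7, 8, 9, 10}); total cost 4 + 7 + 8 = 19.
No covering selection has total cost below 19.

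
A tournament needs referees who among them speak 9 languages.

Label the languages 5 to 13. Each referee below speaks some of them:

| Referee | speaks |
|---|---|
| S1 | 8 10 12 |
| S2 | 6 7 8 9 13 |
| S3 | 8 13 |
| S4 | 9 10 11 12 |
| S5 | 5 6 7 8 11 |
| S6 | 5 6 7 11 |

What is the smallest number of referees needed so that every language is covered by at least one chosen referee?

3

S1 and S2 and S6 together: S1 ∪ S2 ∪ S6 = {5, 6, 7, 8, 9, 10, 11, 12, 13} — every language is covered.
No 2 of the 6 referees cover everything (all 15 combinations miss at least one language), so 3 is optimal.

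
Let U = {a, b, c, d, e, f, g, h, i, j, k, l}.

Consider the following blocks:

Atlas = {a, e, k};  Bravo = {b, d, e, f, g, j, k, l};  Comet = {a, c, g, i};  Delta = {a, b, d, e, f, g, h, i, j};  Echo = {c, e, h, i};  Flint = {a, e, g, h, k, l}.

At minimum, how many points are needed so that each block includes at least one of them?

2

The 2 points {e, i} hit every block.
No single point lies in every block, so at least 2 are needed and 2 is optimal.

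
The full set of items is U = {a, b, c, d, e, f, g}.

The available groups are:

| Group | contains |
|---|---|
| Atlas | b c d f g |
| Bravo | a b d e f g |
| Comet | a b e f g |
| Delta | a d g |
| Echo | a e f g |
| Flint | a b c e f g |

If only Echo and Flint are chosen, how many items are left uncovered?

1

Union of Echo, Flint = {a, b, c, e, f, g}.
Not covered: d — 1 item.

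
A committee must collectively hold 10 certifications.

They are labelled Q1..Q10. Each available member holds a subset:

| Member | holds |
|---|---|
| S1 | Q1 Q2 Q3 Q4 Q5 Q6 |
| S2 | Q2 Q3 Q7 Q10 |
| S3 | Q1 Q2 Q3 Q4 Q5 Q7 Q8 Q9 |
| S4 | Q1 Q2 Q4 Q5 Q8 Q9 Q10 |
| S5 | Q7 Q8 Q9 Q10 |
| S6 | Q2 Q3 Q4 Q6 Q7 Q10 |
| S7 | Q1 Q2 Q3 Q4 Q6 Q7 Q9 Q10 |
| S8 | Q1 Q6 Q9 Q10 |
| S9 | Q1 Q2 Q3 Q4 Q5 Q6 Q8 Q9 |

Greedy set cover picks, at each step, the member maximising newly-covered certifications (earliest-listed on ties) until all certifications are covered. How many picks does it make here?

2

Greedy: pick S3 (covers 8 new) → pick S6 (covers 2 new). Total picks: 2.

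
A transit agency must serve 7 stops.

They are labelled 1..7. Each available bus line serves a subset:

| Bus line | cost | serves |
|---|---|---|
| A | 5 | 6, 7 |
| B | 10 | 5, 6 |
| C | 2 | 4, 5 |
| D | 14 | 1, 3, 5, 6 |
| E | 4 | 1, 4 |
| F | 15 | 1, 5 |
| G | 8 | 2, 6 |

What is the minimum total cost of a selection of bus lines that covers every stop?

A, C, D, G together cover every stop (A ∪ C ∪ D ∪ G = {1, 2, 3, 4, 5, 6, 7}); total cost 5 + 2 + 14 + 8 = 29.
The greedy pick C, A, E, G, D costs 33; no covering selection beats 29.

29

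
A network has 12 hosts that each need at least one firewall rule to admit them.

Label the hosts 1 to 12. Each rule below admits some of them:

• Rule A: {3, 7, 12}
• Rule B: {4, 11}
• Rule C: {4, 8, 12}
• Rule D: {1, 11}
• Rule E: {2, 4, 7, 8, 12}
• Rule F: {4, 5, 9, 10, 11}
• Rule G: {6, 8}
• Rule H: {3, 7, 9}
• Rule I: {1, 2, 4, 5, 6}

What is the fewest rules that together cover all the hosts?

C and F and H and I together: C ∪ F ∪ H ∪ I = {1, 2, 3, 4, 5, 6, 7, 8, 9, 10, 11, 12} — every host is covered.
No 3 of the 9 rules cover everything (all 84 combinations miss at least one host), so 4 is optimal.

4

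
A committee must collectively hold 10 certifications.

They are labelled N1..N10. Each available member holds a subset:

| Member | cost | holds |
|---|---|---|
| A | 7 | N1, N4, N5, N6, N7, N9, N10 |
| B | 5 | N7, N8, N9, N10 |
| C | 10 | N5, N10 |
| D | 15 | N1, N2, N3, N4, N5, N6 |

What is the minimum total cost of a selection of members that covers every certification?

B, D together cover every certification (B ∪ D = {N1, N2, N3, N4, N5, N6, N7, N8, N9, N10}); total cost 5 + 15 = 20.
The greedy pick A, B, D costs 27; no covering selection beats 20.

20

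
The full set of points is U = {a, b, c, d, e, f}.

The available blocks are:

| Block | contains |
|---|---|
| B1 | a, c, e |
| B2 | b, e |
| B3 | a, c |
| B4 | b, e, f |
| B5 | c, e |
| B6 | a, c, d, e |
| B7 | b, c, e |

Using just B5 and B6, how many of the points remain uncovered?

2

Union of B5, B6 = {a, c, d, e}.
Not covered: b, f — 2 points.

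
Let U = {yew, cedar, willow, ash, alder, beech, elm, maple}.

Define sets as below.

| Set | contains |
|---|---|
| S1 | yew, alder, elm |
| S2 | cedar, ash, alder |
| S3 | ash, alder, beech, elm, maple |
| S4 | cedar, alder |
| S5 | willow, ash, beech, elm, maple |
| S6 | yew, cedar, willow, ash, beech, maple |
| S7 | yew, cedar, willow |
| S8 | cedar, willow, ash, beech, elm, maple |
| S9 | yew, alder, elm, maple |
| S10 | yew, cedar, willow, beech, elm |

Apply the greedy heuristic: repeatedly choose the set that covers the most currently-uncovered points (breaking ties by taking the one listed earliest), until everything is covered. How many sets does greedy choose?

2

Greedy: pick S6 (covers 6 new) → pick S1 (covers 2 new). Total picks: 2.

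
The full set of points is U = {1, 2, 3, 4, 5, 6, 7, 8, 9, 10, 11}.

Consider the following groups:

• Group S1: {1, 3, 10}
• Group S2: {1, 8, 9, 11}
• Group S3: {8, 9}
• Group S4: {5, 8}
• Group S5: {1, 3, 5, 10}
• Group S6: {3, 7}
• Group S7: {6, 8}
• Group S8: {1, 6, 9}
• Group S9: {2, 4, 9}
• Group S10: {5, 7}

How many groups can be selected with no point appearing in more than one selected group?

S1, S7, S9, S10 are pairwise disjoint (S1={1,3,10}; S7={6,8}; S9={2,4,9}; S10={5,7}).
Every remaining group overlaps one of these, and no 5 of the listed groups are pairwise disjoint, so 4 is the maximum.

4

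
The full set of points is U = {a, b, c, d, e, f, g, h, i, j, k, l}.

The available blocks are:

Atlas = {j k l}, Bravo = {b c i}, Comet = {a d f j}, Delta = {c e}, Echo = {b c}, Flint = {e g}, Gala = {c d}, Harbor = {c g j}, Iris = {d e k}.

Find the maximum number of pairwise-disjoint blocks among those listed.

Atlas, Bravo, Flint are pairwise disjoint (Atlas={j,k,l}; Bravo={b,c,i}; Flint={e,g}).
Every remaining block overlaps one of these, and no 4 of the listed blocks are pairwise disjoint, so 3 is the maximum.

3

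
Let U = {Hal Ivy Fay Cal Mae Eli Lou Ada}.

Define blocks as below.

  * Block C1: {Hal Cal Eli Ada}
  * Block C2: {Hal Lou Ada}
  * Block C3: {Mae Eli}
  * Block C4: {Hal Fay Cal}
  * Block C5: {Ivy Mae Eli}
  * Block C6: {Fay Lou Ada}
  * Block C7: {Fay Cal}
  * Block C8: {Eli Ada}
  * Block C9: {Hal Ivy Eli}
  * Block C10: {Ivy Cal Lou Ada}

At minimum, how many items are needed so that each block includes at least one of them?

3

H = {Cal, Eli, Ada} meets every block (each contains at least one member of H), and |H| = 3.
The blocks C2, C5, C7 are pairwise disjoint, so any hitting set needs a separate item for each — at least 3. Hence 3 is optimal.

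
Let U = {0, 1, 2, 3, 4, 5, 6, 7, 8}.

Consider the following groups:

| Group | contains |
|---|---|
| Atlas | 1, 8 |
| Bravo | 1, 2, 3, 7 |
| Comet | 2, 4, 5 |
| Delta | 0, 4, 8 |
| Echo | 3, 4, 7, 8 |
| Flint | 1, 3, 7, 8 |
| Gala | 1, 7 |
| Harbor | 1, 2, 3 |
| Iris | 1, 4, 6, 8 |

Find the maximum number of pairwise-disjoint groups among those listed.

Delta, Gala are pairwise disjoint (Delta={0,4,8}; Gala={1,7}).
Every remaining group overlaps one of these, and no 3 of the listed groups are pairwise disjoint, so 2 is the maximum.

2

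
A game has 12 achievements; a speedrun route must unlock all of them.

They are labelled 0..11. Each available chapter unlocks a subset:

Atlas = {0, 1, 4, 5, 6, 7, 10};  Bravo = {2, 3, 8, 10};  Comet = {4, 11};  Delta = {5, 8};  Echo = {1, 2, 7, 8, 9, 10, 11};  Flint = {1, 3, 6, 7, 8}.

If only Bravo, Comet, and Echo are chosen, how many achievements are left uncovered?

Union of Bravo, Comet, Echo = {1, 2, 3, 4, 7, 8, 9, 10, 11}.
Not covered: 0, 5, 6 — 3 achievements.

3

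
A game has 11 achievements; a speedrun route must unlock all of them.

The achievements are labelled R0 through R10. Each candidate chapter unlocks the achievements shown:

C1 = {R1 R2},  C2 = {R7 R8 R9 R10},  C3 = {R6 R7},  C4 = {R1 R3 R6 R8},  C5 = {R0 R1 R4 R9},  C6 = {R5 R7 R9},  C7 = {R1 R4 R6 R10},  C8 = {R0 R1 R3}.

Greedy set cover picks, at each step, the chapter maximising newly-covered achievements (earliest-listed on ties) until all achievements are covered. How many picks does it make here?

5

Greedy: pick C2 (covers 4 new) → pick C4 (covers 3 new) → pick C5 (covers 2 new) → pick C1 (covers 1 new) → pick C6 (covers 1 new). Total picks: 5.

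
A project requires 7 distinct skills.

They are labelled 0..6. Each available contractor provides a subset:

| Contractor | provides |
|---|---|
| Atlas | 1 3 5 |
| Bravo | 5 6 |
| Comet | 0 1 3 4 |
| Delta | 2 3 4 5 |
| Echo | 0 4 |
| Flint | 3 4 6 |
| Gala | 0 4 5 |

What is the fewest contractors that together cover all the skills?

Bravo and Comet and Delta together: Bravo ∪ Comet ∪ Delta = {0, 1, 2, 3, 4, 5, 6} — every skill is covered.
Only Delta contains 2, so Delta is forced; the remaining 3 skills need at least 2 more contractors (each remaining contractor adds at most 2) — so at least 3 contractors are needed, and 3 is optimal.

3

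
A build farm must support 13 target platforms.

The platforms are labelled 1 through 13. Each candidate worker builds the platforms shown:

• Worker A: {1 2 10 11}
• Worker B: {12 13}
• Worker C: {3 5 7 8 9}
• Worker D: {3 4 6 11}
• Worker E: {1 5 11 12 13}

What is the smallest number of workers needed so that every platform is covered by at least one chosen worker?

A and C and D and E together: A ∪ C ∪ D ∪ E = {1, 2, 3, 4, 5, 6, 7, 8, 9, 10, 11, 12, 13} — every platform is covered.
Only D contains 4, so D is forced; the remaining 9 platforms need at least 3 more workers (each remaining worker adds at most 4) — so at least 4 workers are needed, and 4 is optimal.

4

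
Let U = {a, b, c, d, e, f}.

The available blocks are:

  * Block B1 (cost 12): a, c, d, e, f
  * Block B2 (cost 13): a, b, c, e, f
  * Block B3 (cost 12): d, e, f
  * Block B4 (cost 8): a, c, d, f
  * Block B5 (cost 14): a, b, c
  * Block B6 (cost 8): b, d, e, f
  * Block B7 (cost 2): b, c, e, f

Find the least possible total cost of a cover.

B4, B7 together cover every point (B4 ∪ B7 = {a, b, c, d, e, f}); total cost 8 + 2 = 10.
No covering selection has total cost below 10.

10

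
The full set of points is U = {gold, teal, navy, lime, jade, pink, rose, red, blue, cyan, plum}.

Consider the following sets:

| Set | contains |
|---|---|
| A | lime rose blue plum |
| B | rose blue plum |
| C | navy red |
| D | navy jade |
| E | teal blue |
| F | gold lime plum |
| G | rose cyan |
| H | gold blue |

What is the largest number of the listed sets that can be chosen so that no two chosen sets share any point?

D, E, F, G are pairwise disjoint (D={navy,jade}; E={teal,blue}; F={gold,lime,plum}; G={rose,cyan}).
Every remaining set overlaps one of these, and no 5 of the listed sets are pairwise disjoint, so 4 is the maximum.

4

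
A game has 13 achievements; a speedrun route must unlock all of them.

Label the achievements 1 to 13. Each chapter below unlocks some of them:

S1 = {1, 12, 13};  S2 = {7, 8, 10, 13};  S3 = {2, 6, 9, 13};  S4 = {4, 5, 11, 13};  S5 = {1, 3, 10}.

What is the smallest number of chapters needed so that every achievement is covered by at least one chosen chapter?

5

Take {S1, S2, S3, S4, S5}. Their union is {1, 2, 3, 4, 5, 6, 7, 8, 9, 10, 11, 12, 13}, which is all 13 achievements.
Only S1 contains 12, so S1 is forced; the remaining 10 achievements need at least 4 more chapters (each remaining chapter adds at most 3) — so at least 5 chapters are needed, and 5 is optimal.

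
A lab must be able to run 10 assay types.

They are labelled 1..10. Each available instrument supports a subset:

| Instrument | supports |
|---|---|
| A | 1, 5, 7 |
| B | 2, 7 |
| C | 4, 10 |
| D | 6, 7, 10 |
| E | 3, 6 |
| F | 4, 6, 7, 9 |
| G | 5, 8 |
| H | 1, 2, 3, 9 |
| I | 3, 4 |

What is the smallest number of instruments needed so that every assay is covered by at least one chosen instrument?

C and F and G and H together: C ∪ F ∪ G ∪ H = {1, 2, 3, 4, 5, 6, 7, 8, 9, 10} — every assay is covered.
No 3 of the 9 instruments cover everything (all 84 combinations miss at least one assay), so 4 is optimal.

4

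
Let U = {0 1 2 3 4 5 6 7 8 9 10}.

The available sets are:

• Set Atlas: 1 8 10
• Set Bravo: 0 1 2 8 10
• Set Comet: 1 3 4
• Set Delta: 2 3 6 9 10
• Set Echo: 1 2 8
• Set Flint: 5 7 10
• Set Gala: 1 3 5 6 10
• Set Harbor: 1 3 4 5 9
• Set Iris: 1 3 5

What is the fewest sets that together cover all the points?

4

Bravo, Flint, Gala, and Harbor cover everything between them: the union {0, 1, 2, 3, 4, 5, 6, 7, 8, 9, 10} is all of U.
No 3 of the 9 sets cover everything (all 84 combinations miss at least one point), so 4 is optimal.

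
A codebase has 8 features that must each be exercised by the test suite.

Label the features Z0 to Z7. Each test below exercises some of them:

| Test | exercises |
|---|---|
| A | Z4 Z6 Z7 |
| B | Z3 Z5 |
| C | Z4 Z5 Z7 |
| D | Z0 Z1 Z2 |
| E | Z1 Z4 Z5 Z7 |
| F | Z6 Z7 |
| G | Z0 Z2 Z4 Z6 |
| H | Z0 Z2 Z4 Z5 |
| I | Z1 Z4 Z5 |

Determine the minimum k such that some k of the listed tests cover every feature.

3

Take {A, B, D}. Their union is {Z0, Z1, Z2, Z3, Z4, Z5, Z6, Z7}, which is all 8 features.
Only B contains Z3, so B is forced; the remaining 6 features need at least 2 more tests (each remaining test adds at most 4) — so at least 3 tests are needed, and 3 is optimal.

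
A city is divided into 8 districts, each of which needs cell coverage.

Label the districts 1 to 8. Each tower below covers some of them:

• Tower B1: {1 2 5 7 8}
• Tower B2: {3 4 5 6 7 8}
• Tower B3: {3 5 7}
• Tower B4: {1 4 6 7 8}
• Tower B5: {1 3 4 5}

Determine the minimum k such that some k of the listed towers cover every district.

2

Take {B1, B2}. Their union is {1, 2, 3, 4, 5, 6, 7, 8}, which is all 8 districts.
No single tower has all 8 districts (the largest, B2, has 6), so 2 is optimal.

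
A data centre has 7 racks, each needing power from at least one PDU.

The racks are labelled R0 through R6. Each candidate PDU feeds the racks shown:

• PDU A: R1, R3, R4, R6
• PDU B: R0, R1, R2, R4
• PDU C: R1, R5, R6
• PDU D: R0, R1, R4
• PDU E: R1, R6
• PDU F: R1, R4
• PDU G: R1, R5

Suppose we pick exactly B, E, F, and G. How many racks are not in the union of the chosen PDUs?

1

Union of B, E, F, G = {R0, R1, R2, R4, R5, R6}.
Not covered: R3 — 1 rack.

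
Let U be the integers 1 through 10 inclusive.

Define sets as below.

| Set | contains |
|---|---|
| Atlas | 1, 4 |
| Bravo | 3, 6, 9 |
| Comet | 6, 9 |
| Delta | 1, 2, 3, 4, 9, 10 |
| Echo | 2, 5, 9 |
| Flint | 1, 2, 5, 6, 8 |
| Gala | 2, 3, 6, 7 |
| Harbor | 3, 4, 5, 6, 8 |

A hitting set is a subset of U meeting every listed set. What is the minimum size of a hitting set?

Take H = {4, 6, 9}. Each listed set contains at least one of these, so H is a hitting set of size 3.
No choice of 2 items meets every set, so 3 is the minimum.

3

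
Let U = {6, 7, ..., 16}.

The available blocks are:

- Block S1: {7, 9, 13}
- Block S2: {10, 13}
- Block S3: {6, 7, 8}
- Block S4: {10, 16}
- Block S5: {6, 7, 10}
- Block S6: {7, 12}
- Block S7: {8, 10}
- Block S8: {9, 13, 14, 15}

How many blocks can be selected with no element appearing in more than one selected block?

S3, S4, S8 are pairwise disjoint (S3={6,7,8}; S4={10,16}; S8={9,13,14,15}).
Every remaining block overlaps one of these, and no 4 of the listed blocks are pairwise disjoint, so 3 is the maximum.

3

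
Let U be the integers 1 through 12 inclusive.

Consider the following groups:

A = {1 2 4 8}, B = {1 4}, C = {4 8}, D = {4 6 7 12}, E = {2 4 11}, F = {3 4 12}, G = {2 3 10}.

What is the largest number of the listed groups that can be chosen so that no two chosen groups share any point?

D, G are pairwise disjoint (D={4,6,7,12}; G={2,3,10}).
Every remaining group overlaps one of these, and no 3 of the listed groups are pairwise disjoint, so 2 is the maximum.

2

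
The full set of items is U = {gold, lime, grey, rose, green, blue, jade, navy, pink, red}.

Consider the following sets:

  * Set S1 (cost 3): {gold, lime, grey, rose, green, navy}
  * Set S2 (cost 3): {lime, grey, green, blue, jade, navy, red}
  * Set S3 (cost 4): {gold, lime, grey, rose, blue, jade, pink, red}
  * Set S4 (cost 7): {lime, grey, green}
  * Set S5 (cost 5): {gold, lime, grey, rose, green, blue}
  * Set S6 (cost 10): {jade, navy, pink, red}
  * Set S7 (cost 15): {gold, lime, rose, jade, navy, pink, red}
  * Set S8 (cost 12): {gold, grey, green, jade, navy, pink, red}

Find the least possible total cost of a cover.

7

S1, S3 together cover every item (S1 ∪ S3 = {gold, lime, grey, rose, green, blue, jade, navy, pink, red}); total cost 3 + 4 = 7.
No covering selection has total cost below 7.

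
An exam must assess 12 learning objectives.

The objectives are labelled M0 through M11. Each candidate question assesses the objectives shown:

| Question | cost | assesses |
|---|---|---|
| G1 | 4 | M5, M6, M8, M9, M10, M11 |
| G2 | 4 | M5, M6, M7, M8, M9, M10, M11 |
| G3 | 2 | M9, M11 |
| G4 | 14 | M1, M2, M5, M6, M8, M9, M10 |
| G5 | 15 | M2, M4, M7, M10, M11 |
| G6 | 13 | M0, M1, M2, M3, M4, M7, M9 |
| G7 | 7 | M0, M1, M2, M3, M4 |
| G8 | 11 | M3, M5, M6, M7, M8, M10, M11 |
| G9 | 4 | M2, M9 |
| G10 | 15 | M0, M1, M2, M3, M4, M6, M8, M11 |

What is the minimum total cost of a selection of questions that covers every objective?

G2, G7 together cover every objective (G2 ∪ G7 = {M0, M1, M2, M3, M4, M5, M6, M7, M8, M9, M10, M11}); total cost 4 + 7 = 11.
No covering selection has total cost below 11.

11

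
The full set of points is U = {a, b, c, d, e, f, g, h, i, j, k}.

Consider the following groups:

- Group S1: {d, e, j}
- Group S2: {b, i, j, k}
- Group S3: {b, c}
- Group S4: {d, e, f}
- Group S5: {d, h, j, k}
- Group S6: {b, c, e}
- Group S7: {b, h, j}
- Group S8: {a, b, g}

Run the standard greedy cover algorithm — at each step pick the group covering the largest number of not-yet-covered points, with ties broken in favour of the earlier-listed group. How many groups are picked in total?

Greedy: pick S2 (covers 4 new) → pick S4 (covers 3 new) → pick S8 (covers 2 new) → pick S3 (covers 1 new) → pick S5 (covers 1 new). Total picks: 5.

5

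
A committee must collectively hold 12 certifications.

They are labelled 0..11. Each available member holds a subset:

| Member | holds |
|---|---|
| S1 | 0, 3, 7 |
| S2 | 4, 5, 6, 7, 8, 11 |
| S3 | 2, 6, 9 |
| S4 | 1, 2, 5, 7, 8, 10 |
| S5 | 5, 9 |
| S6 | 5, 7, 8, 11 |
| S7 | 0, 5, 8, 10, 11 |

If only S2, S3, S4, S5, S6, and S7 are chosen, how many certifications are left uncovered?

1

Union of S2, S3, S4, S5, S6, S7 = {0, 1, 2, 4, 5, 6, 7, 8, 9, 10, 11}.
Not covered: 3 — 1 certification.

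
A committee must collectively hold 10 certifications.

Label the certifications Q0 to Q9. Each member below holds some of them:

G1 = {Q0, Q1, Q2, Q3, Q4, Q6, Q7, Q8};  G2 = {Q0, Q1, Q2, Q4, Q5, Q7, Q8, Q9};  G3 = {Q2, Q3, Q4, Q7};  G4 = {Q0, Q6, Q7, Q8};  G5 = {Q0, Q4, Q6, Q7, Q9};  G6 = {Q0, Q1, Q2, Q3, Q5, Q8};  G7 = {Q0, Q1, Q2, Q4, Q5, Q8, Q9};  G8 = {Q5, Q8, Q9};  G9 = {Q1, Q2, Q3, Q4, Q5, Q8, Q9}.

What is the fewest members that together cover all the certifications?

2

G4 and G9 together: G4 ∪ G9 = {Q0, Q1, Q2, Q3, Q4, Q5, Q6, Q7, Q8, Q9} — every certification is covered.
No single member has all 10 certifications (the largest, G1, has 8), so 2 is optimal.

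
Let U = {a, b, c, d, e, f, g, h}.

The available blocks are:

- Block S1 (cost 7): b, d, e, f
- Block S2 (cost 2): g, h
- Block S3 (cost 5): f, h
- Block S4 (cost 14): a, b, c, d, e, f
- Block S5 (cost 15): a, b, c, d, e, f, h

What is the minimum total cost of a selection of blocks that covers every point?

16

S2, S4 together cover every point (S2 ∪ S4 = {a, b, c, d, e, f, g, h}); total cost 2 + 14 = 16.
The greedy pick S2, S1, S4 costs 23; no covering selection beats 16.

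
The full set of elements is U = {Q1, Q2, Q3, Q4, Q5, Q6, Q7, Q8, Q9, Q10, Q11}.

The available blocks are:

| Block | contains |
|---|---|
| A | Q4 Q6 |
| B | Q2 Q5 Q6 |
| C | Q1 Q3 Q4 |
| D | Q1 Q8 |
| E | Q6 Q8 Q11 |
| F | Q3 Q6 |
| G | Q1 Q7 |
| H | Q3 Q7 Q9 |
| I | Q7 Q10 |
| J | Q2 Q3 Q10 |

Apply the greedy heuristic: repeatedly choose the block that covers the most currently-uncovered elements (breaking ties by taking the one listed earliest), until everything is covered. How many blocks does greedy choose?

5

Greedy: pick B (covers 3 new) → pick C (covers 3 new) → pick E (covers 2 new) → pick H (covers 2 new) → pick I (covers 1 new). Total picks: 5.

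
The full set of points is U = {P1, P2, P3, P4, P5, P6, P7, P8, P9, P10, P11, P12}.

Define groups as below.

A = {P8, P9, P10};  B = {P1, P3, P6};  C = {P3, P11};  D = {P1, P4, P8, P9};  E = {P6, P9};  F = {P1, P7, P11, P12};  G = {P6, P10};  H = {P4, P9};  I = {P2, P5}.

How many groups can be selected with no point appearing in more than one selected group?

4

C, G, H, I are pairwise disjoint (C={P3,P11}; G={P6,P10}; H={P4,P9}; I={P2,P5}).
Every remaining group overlaps one of these, and no 5 of the listed groups are pairwise disjoint, so 4 is the maximum.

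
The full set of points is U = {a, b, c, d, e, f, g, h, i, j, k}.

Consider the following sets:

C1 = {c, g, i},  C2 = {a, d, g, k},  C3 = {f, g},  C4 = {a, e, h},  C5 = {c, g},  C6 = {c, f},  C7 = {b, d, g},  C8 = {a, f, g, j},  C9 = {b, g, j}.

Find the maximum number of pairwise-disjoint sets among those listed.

C4, C6, C7 are pairwise disjoint (C4={a,e,h}; C6={c,f}; C7={b,d,g}).
Every remaining set overlaps one of these, and no 4 of the listed sets are pairwise disjoint, so 3 is the maximum.

3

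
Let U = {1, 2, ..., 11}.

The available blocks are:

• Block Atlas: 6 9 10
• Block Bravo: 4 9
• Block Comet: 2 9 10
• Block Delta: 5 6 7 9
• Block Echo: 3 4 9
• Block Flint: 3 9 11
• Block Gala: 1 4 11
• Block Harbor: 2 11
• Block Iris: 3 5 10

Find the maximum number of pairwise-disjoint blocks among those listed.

Bravo, Harbor, Iris are pairwise disjoint (Bravo={4,9}; Harbor={2,11}; Iris={3,5,10}).
Every remaining block overlaps one of these, and no 4 of the listed blocks are pairwise disjoint, so 3 is the maximum.

3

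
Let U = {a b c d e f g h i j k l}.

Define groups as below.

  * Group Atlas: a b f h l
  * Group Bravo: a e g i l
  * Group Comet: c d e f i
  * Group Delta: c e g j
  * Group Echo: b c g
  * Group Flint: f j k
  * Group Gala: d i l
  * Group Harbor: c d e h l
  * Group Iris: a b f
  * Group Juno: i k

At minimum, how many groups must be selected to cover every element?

Take {Atlas, Delta, Flint, Gala}. Their union is {a, b, c, d, e, f, g, h, i, j, k, l}, which is all 12 elements.
No 3 of the 10 groups cover everything (all 120 combinations miss at least one element), so 4 is optimal.

4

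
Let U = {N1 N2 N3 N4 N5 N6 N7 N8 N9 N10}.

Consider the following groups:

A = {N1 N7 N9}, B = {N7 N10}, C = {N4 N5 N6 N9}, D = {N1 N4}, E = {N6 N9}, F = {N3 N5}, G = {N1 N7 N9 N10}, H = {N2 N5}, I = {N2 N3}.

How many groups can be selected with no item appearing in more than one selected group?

4

B, D, E, H are pairwise disjoint (B={N7,N10}; D={N1,N4}; E={N6,N9}; H={N2,N5}).
Every remaining group overlaps one of these, and no 5 of the listed groups are pairwise disjoint, so 4 is the maximum.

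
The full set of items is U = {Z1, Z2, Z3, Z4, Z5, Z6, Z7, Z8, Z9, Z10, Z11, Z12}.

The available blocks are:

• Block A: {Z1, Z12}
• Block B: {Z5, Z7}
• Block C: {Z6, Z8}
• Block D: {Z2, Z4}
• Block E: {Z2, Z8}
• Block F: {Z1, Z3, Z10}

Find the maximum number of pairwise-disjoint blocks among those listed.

4

A, B, C, D are pairwise disjoint (A={Z1,Z12}; B={Z5,Z7}; C={Z6,Z8}; D={Z2,Z4}).
Every remaining block overlaps one of these, and no 5 of the listed blocks are pairwise disjoint, so 4 is the maximum.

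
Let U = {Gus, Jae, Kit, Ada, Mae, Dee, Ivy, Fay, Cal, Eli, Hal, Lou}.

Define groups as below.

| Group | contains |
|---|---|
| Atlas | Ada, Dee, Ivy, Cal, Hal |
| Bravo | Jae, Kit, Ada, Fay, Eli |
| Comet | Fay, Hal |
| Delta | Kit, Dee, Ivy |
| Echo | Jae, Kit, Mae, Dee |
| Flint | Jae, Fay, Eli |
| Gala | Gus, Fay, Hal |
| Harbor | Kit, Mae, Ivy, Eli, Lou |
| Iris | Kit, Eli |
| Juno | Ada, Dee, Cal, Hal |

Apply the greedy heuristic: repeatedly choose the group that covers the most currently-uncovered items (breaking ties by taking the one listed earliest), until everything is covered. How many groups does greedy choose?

4

Greedy: pick Atlas (covers 5 new) → pick Bravo (covers 4 new) → pick Harbor (covers 2 new) → pick Gala (covers 1 new). Total picks: 4.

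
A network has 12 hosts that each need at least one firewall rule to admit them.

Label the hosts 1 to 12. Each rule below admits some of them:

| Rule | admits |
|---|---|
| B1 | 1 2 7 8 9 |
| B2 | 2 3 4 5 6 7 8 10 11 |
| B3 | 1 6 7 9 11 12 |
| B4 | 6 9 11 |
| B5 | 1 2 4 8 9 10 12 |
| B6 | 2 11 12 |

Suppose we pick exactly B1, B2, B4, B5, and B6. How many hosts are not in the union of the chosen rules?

Union of B1, B2, B4, B5, B6 = {1, 2, 3, 4, 5, 6, 7, 8, 9, 10, 11, 12} — that's every host, so 0 are uncovered.

0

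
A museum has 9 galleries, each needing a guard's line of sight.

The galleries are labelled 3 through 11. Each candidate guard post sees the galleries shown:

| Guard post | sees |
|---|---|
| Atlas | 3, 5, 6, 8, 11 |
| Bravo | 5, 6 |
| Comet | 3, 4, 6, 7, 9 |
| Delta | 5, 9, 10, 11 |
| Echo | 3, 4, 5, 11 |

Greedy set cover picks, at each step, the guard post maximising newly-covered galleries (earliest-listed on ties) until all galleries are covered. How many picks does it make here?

Greedy: pick Atlas (covers 5 new) → pick Comet (covers 3 new) → pick Delta (covers 1 new). Total picks: 3.

3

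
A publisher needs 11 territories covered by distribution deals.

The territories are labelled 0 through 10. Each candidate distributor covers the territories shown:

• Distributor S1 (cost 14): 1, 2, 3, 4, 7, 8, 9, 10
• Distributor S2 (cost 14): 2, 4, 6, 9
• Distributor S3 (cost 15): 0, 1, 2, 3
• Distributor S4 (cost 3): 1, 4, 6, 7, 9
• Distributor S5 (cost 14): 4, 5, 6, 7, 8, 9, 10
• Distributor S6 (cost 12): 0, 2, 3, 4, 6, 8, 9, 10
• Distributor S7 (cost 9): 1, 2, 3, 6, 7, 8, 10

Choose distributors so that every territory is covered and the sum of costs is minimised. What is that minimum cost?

S4, S5, S6 together cover every territory (S4 ∪ S5 ∪ S6 = {0, 1, 2, 3, 4, 5, 6, 7, 8, 9, 10}); total cost 3 + 14 + 12 = 29.
The greedy pick S4, S7, S6, S5 costs 38; no covering selection beats 29.

29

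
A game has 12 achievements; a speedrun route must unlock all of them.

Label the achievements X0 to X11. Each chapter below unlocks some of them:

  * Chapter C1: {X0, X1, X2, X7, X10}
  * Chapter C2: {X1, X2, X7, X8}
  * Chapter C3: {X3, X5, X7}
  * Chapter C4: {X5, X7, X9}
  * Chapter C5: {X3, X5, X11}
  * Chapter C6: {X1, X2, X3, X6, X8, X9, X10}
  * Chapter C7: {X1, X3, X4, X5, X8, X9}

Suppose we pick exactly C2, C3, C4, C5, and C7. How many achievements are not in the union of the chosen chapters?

3

Union of C2, C3, C4, C5, C7 = {X1, X2, X3, X4, X5, X7, X8, X9, X11}.
Not covered: X0, X6, X10 — 3 achievements.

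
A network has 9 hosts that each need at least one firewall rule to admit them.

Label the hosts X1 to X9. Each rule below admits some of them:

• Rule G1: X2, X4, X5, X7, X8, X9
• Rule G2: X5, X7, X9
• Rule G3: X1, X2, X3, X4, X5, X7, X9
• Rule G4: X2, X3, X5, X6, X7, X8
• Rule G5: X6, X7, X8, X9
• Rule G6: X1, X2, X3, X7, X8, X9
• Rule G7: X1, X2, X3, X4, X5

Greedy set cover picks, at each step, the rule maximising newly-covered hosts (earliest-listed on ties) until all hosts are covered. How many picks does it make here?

2

Greedy: pick G3 (covers 7 new) → pick G4 (covers 2 new). Total picks: 2.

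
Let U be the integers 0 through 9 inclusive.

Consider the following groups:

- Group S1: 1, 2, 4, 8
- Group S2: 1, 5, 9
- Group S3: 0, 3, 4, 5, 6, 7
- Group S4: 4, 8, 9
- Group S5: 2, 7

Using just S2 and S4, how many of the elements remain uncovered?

5

Union of S2, S4 = {1, 4, 5, 8, 9}.
Not covered: 0, 2, 3, 6, 7 — 5 elements.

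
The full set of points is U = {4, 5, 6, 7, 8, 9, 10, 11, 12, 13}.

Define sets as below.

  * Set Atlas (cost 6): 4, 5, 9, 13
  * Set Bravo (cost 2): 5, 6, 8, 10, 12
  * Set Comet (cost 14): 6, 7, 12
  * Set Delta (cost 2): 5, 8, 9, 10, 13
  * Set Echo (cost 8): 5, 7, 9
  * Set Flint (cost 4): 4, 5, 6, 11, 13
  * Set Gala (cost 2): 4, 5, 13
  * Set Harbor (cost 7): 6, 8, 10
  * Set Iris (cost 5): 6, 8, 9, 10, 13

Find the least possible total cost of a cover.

14

Bravo, Echo, Flint together cover every point (Bravo ∪ Echo ∪ Flint = {4, 5, 6, 7, 8, 9, 10, 11, 12, 13}); total cost 2 + 8 + 4 = 14.
The greedy pick Bravo, Delta, Flint, Echo costs 16; no covering selection beats 14.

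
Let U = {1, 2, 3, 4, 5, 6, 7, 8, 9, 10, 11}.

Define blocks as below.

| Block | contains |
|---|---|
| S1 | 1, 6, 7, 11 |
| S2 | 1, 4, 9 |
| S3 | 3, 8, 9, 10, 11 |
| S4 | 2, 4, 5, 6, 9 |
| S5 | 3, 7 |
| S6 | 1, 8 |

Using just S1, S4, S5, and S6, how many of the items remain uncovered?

1

Union of S1, S4, S5, S6 = {1, 2, 3, 4, 5, 6, 7, 8, 9, 11}.
Not covered: 10 — 1 item.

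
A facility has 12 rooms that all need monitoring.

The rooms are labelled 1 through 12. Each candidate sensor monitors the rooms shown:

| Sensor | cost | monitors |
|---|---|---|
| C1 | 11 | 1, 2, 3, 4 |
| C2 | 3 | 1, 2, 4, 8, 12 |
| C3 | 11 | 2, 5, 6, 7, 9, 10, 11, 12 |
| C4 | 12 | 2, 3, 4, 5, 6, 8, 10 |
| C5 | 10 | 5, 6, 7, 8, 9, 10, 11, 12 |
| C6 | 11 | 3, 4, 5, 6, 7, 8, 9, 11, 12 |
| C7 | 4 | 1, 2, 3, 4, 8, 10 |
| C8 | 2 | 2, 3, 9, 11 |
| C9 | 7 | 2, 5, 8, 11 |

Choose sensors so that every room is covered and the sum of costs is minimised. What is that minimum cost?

14

C5, C7 together cover every room (C5 ∪ C7 = {1, 2, 3, 4, 5, 6, 7, 8, 9, 10, 11, 12}); total cost 10 + 4 = 14.
The greedy pick C8, C2, C5 costs 15; no covering selection beats 14.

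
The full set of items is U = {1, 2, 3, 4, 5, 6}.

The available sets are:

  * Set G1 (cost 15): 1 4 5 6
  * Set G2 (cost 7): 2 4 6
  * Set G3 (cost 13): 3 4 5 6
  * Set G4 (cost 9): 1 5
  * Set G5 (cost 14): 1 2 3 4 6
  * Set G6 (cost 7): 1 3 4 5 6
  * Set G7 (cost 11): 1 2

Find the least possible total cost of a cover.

G2, G6 together cover every item (G2 ∪ G6 = {1, 2, 3, 4, 5, 6}); total cost 7 + 7 = 14.
No covering selection has total cost below 14.

14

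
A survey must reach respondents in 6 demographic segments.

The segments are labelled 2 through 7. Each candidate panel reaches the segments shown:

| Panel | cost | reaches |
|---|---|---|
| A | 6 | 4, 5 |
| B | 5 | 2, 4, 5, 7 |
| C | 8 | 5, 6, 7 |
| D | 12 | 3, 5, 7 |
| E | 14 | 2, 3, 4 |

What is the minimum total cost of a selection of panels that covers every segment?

22

C, E together cover every segment (C ∪ E = {2, 3, 4, 5, 6, 7}); total cost 8 + 14 = 22.
The greedy pick B, C, D costs 25; no covering selection beats 22.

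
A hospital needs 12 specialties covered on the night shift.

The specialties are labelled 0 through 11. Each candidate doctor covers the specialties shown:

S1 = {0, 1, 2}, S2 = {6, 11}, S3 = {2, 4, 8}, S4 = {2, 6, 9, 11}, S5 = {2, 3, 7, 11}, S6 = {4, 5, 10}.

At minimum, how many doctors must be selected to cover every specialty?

S1 and S3 and S4 and S5 and S6 together: S1 ∪ S3 ∪ S4 ∪ S5 ∪ S6 = {0, 1, 2, 3, 4, 5, 6, 7, 8, 9, 10, 11} — every specialty is covered.
No 4 of the 6 doctors cover everything (all 15 combinations miss at least one specialty), so 5 is optimal.

5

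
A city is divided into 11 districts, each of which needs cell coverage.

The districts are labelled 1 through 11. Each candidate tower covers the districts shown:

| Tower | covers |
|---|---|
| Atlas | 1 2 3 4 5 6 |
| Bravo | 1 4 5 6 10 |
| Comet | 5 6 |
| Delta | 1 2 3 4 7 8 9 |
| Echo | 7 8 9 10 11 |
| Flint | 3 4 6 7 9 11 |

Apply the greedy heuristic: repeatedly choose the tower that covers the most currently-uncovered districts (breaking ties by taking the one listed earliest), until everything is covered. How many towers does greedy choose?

Greedy: pick Delta (covers 7 new) → pick Bravo (covers 3 new) → pick Echo (covers 1 new). Total picks: 3.
(The true minimum cover uses only 2 towers, so greedy is not optimal here.)

3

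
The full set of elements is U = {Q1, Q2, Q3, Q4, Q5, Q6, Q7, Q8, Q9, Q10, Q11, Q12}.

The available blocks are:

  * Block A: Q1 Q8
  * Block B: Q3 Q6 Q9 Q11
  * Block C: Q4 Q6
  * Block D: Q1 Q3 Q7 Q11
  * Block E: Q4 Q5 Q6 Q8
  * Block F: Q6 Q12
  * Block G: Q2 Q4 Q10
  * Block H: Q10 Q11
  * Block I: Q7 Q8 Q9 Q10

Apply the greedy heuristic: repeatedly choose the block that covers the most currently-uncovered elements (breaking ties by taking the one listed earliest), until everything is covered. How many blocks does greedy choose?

5

Greedy: pick B (covers 4 new) → pick E (covers 3 new) → pick D (covers 2 new) → pick G (covers 2 new) → pick F (covers 1 new). Total picks: 5.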